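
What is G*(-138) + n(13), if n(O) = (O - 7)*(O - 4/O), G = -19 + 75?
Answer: -99474/13 ≈ -7651.8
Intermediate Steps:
G = 56
n(O) = (-7 + O)*(O - 4/O)
G*(-138) + n(13) = 56*(-138) + (-4 + 13² - 7*13 + 28/13) = -7728 + (-4 + 169 - 91 + 28*(1/13)) = -7728 + (-4 + 169 - 91 + 28/13) = -7728 + 990/13 = -99474/13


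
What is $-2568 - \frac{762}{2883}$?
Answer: $- \frac{2468102}{961} \approx -2568.3$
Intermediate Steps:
$-2568 - \frac{762}{2883} = -2568 - 762 \cdot \frac{1}{2883} = -2568 - \frac{254}{961} = - \frac{2468102}{961}$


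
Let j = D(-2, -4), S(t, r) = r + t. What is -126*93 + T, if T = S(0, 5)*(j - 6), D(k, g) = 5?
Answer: -11723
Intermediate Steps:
j = 5
T = -5 (T = (5 + 0)*(5 - 6) = 5*(-1) = -5)
-126*93 + T = -126*93 - 5 = -11718 - 5 = -11723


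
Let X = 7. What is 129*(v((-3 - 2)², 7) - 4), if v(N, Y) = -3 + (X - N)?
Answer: -3225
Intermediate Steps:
v(N, Y) = 4 - N (v(N, Y) = -3 + (7 - N) = 4 - N)
129*(v((-3 - 2)², 7) - 4) = 129*((4 - (-3 - 2)²) - 4) = 129*((4 - 1*(-5)²) - 4) = 129*((4 - 1*25) - 4) = 129*((4 - 25) - 4) = 129*(-21 - 4) = 129*(-25) = -3225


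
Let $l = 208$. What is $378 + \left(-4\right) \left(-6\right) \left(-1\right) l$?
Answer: $-4614$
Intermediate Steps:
$378 + \left(-4\right) \left(-6\right) \left(-1\right) l = 378 + \left(-4\right) \left(-6\right) \left(-1\right) 208 = 378 + 24 \left(-1\right) 208 = 378 - 4992 = -4614$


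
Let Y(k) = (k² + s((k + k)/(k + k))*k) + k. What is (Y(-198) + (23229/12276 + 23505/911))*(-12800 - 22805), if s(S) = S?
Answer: -1718204304831515/1242604 ≈ -1.3827e+9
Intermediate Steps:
Y(k) = k² + 2*k (Y(k) = (k² + ((k + k)/(k + k))*k) + k = (k² + ((2*k)/((2*k)))*k) + k = (k² + ((2*k)*(1/(2*k)))*k) + k = (k² + 1*k) + k = (k² + k) + k = (k + k²) + k = k² + 2*k)
(Y(-198) + (23229/12276 + 23505/911))*(-12800 - 22805) = (-198*(2 - 198) + (23229/12276 + 23505/911))*(-12800 - 22805) = (-198*(-196) + (23229*(1/12276) + 23505*(1/911)))*(-35605) = (38808 + (2581/1364 + 23505/911))*(-35605) = (38808 + 34412111/1242604)*(-35605) = (48257388143/1242604)*(-35605) = -1718204304831515/1242604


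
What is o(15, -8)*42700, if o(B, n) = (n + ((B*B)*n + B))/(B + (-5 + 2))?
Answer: -19140275/3 ≈ -6.3801e+6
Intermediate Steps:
o(B, n) = (B + n + n*B²)/(-3 + B) (o(B, n) = (n + (B²*n + B))/(B - 3) = (n + (n*B² + B))/(-3 + B) = (n + (B + n*B²))/(-3 + B) = (B + n + n*B²)/(-3 + B))
o(15, -8)*42700 = ((15 - 8 - 8*15²)/(-3 + 15))*42700 = ((15 - 8 - 8*225)/12)*42700 = ((15 - 8 - 1800)/12)*42700 = ((1/12)*(-1793))*42700 = -1793/12*42700 = -19140275/3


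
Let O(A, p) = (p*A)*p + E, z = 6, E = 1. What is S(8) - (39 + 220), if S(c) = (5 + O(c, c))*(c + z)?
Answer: 6993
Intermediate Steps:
O(A, p) = 1 + A*p² (O(A, p) = (p*A)*p + 1 = (A*p)*p + 1 = A*p² + 1 = 1 + A*p²)
S(c) = (6 + c)*(6 + c³) (S(c) = (5 + (1 + c*c²))*(c + 6) = (5 + (1 + c³))*(6 + c) = (6 + c³)*(6 + c) = (6 + c)*(6 + c³))
S(8) - (39 + 220) = (36 + 8⁴ + 6*8 + 6*8³) - (39 + 220) = (36 + 4096 + 48 + 6*512) - 1*259 = (36 + 4096 + 48 + 3072) - 259 = 7252 - 259 = 6993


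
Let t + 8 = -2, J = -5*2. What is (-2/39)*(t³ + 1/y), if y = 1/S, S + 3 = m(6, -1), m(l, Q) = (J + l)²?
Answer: 658/13 ≈ 50.615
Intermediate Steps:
J = -10
t = -10 (t = -8 - 2 = -10)
m(l, Q) = (-10 + l)²
S = 13 (S = -3 + (-10 + 6)² = -3 + (-4)² = -3 + 16 = 13)
y = 1/13 ≈ 0.076923
(-2/39)*(t³ + 1/y) = (-2/39)*((-10)³ + 1/(1/13)) = (-2*1/39)*(-1000 + 13) = -2/39*(-987) = 658/13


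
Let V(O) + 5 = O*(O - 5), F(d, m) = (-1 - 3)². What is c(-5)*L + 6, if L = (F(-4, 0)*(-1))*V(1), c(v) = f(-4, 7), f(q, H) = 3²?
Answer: 1302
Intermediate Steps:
F(d, m) = 16 (F(d, m) = (-4)² = 16)
f(q, H) = 9
V(O) = -5 + O*(-5 + O) (V(O) = -5 + O*(O - 5) = -5 + O*(-5 + O))
c(v) = 9
L = 144 (L = (16*(-1))*(-5 + 1² - 5*1) = -16*(-5 + 1 - 5) = -16*(-9) = 144)
c(-5)*L + 6 = 9*144 + 6 = 1296 + 6 = 1302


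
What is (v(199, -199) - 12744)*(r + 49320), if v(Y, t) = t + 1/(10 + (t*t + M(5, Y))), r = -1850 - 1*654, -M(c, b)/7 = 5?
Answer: -2997582641284/4947 ≈ -6.0594e+8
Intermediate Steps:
M(c, b) = -35 (M(c, b) = -7*5 = -35)
r = -2504 (r = -1850 - 654 = -2504)
v(Y, t) = t + 1/(-25 + t**2) (v(Y, t) = t + 1/(10 + (t*t - 35)) = t + 1/(10 + (t**2 - 35)) = t + 1/(10 + (-35 + t**2)) = t + 1/(-25 + t**2))
(v(199, -199) - 12744)*(r + 49320) = ((1 + (-199)**3 - 25*(-199))/(-25 + (-199)**2) - 12744)*(-2504 + 49320) = ((1 - 7880599 + 4975)/(-25 + 39601) - 12744)*46816 = (-7875623/39576 - 12744)*46816 = -512232167/39576*46816 = -2997582641284/4947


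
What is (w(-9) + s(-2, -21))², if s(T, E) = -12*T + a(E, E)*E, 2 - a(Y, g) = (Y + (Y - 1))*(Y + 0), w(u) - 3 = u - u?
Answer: 359026704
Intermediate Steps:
w(u) = 3 (w(u) = 3 + (u - u) = 3 + 0 = 3)
a(Y, g) = 2 - Y*(-1 + 2*Y) (a(Y, g) = 2 - (Y + (Y - 1))*(Y + 0) = 2 - (Y + (-1 + Y))*Y = 2 - (-1 + 2*Y)*Y = 2 - Y*(-1 + 2*Y))
s(T, E) = -12*T + E*(2 + E - 2*E²) (s(T, E) = -12*T + (2 + E - 2*E²)*E = -12*T + E*(2 + E - 2*E²))
(w(-9) + s(-2, -21))² = (3 + (-12*(-2) - 21*(2 - 21 - 2*(-21)²)))² = (3 + (24 - 21*(2 - 21 - 2*441)))² = (3 + (24 - 21*(2 - 21 - 882)))² = (3 + (24 - 21*(-901)))² = (3 + (24 + 18921))² = (3 + 18945)² = 18948² = 359026704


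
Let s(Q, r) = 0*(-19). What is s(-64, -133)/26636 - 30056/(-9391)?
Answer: 30056/9391 ≈ 3.2005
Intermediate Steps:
s(Q, r) = 0
s(-64, -133)/26636 - 30056/(-9391) = 0/26636 - 30056/(-9391) = 0*(1/26636) - 30056*(-1/9391) = 0 + 30056/9391 = 30056/9391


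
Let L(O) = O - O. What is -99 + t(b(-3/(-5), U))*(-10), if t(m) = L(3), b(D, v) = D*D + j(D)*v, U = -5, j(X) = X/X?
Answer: -99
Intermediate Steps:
j(X) = 1
b(D, v) = v + D² (b(D, v) = D*D + 1*v = D² + v = v + D²)
L(O) = 0
t(m) = 0
-99 + t(b(-3/(-5), U))*(-10) = -99 + 0*(-10) = -99 + 0 = -99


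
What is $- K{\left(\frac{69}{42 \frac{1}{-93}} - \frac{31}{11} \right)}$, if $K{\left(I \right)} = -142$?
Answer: $142$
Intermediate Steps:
$- K{\left(\frac{69}{42 \frac{1}{-93}} - \frac{31}{11} \right)} = \left(-1\right) \left(-142\right) = 142$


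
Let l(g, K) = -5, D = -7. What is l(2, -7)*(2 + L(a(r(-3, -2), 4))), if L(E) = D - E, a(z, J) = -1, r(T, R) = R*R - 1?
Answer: 20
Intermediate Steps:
r(T, R) = -1 + R² (r(T, R) = R² - 1 = -1 + R²)
L(E) = -7 - E
l(2, -7)*(2 + L(a(r(-3, -2), 4))) = -5*(2 + (-7 - 1*(-1))) = -5*(2 + (-7 + 1)) = -5*(2 - 6) = -5*(-4) = 20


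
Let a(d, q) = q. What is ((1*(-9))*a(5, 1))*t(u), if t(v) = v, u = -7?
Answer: 63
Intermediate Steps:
((1*(-9))*a(5, 1))*t(u) = ((1*(-9))*1)*(-7) = -9*1*(-7) = -9*(-7) = 63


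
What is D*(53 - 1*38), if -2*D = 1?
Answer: -15/2 ≈ -7.5000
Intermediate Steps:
D = -1/2 (D = -1/2*1 = -1/2 ≈ -0.50000)
D*(53 - 1*38) = -(53 - 1*38)/2 = -(53 - 38)/2 = -1/2*15 = -15/2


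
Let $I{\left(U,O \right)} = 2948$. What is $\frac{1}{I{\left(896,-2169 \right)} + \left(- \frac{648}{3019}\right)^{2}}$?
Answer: $\frac{9114361}{26869556132} \approx 0.00033921$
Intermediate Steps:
$\frac{1}{I{\left(896,-2169 \right)} + \left(- \frac{648}{3019}\right)^{2}} = \frac{1}{2948 + \left(- \frac{648}{3019}\right)^{2}} = \frac{1}{2948 + \frac{419904}{9114361}} = \frac{1}{\frac{26869556132}{9114361}} = \frac{9114361}{26869556132}$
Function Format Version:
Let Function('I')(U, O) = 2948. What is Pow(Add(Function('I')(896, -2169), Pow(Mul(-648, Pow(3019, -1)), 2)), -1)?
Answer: Rational(9114361, 26869556132) ≈ 0.00033921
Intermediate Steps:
Pow(Add(Function('I')(896, -2169), Pow(Mul(-648, Pow(3019, -1)), 2)), -1) = Pow(Add(2948, Pow(Mul(-648, Pow(3019, -1)), 2)), -1) = Pow(Add(2948, Pow(Mul(-648, Rational(1, 3019)), 2)), -1) = Pow(Add(2948, Pow(Rational(-648, 3019), 2)), -1) = Pow(Add(2948, Rational(419904, 9114361)), -1) = Pow(Rational(26869556132, 9114361), -1) = Rational(9114361, 26869556132)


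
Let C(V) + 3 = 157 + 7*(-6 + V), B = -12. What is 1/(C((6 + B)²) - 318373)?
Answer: -1/318009 ≈ -3.1446e-6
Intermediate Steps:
C(V) = 112 + 7*V (C(V) = -3 + (157 + 7*(-6 + V)) = -3 + (157 + (-42 + 7*V)) = -3 + (115 + 7*V) = 112 + 7*V)
1/(C((6 + B)²) - 318373) = 1/((112 + 7*(6 - 12)²) - 318373) = 1/((112 + 7*(-6)²) - 318373) = 1/((112 + 7*36) - 318373) = 1/((112 + 252) - 318373) = 1/(364 - 318373) = 1/(-318009) = -1/318009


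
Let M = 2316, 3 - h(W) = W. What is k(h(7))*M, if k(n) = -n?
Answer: 9264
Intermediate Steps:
h(W) = 3 - W
k(h(7))*M = -(3 - 1*7)*2316 = -(3 - 7)*2316 = -1*(-4)*2316 = 4*2316 = 9264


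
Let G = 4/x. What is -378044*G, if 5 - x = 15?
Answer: 756088/5 ≈ 1.5122e+5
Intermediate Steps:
x = -10 (x = 5 - 1*15 = 5 - 15 = -10)
G = -⅖ (G = 4/(-10) = 4*(-⅒) = -⅖ ≈ -0.40000)
-378044*G = -378044*(-⅖) = 756088/5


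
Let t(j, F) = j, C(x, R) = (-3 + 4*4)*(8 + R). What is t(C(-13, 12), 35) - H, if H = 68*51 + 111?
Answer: -3319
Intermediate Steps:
C(x, R) = 104 + 13*R (C(x, R) = (-3 + 16)*(8 + R) = 13*(8 + R) = 104 + 13*R)
H = 3579 (H = 3468 + 111 = 3579)
t(C(-13, 12), 35) - H = (104 + 13*12) - 1*3579 = (104 + 156) - 3579 = 260 - 3579 = -3319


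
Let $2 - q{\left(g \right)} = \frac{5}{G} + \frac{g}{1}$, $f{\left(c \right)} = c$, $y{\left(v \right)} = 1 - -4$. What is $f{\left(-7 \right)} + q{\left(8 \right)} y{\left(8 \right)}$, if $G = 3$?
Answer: $- \frac{136}{3} \approx -45.333$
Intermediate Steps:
$y{\left(v \right)} = 5$ ($y{\left(v \right)} = 1 + 4 = 5$)
$q{\left(g \right)} = \frac{1}{3} - g$ ($q{\left(g \right)} = 2 - \left(\frac{5}{3} + \frac{g}{1}\right) = 2 - \left(5 \cdot \frac{1}{3} + g 1\right) = 2 - \left(\frac{5}{3} + g\right) = \frac{1}{3} - g$)
$f{\left(-7 \right)} + q{\left(8 \right)} y{\left(8 \right)} = -7 + \left(\frac{1}{3} - 8\right) 5 = -7 - \frac{115}{3} = - \frac{136}{3}$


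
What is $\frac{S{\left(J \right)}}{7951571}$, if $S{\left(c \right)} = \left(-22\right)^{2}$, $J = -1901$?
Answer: $\frac{484}{7951571} \approx 6.0868 \cdot 10^{-5}$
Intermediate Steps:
$S{\left(c \right)} = 484$
$\frac{S{\left(J \right)}}{7951571} = \frac{484}{7951571}$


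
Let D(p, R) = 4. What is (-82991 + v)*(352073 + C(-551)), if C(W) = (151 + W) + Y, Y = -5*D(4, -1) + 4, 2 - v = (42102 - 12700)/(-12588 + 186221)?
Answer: -5067257257683423/173633 ≈ -2.9184e+10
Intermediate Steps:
v = 317864/173633 (v = 2 - (42102 - 12700)/(-12588 + 186221) = 2 - 29402/173633 = 317864/173633 ≈ 1.8307)
Y = -16 (Y = -5*4 + 4 = -20 + 4 = -16)
C(W) = 135 + W (C(W) = (151 + W) - 16 = 135 + W)
(-82991 + v)*(352073 + C(-551)) = (-82991 + 317864/173633)*(352073 + (135 - 551)) = -14409658439*(352073 - 416)/173633 = -14409658439/173633*351657 = -5067257257683423/173633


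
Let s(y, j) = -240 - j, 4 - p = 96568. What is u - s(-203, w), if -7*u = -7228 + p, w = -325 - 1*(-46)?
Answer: 103519/7 ≈ 14788.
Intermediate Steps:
p = -96564 (p = 4 - 1*96568 = 4 - 96568 = -96564)
w = -279 (w = -325 + 46 = -279)
u = 103792/7 (u = -(-7228 - 96564)/7 = -⅐*(-103792) = 103792/7 ≈ 14827.)
u - s(-203, w) = 103792/7 - (-240 - 1*(-279)) = 103792/7 - (-240 + 279) = 103792/7 - 1*39 = 103792/7 - 39 = 103519/7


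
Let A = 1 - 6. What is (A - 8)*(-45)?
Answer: 585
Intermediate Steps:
A = -5
(A - 8)*(-45) = (-5 - 8)*(-45) = -13*(-45) = 585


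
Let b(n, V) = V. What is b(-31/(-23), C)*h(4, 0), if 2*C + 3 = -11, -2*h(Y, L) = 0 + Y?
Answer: 14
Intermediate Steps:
h(Y, L) = -Y/2 (h(Y, L) = -(0 + Y)/2 = -Y/2)
C = -7 (C = -3/2 + (½)*(-11) = -3/2 - 11/2 = -7)
b(-31/(-23), C)*h(4, 0) = -(-7)*4/2 = -7*(-2) = 14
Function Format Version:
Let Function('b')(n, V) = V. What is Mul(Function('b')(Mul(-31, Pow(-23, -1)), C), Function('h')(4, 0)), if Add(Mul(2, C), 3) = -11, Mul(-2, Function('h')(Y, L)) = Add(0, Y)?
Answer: 14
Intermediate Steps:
Function('h')(Y, L) = Mul(Rational(-1, 2), Y) (Function('h')(Y, L) = Mul(Rational(-1, 2), Add(0, Y)) = Mul(Rational(-1, 2), Y))
C = -7 (C = Add(Rational(-3, 2), Mul(Rational(1, 2), -11)) = Add(Rational(-3, 2), Rational(-11, 2)) = -7)
Mul(Function('b')(Mul(-31, Pow(-23, -1)), C), Function('h')(4, 0)) = Mul(-7, Mul(Rational(-1, 2), 4)) = Mul(-7, -2) = 14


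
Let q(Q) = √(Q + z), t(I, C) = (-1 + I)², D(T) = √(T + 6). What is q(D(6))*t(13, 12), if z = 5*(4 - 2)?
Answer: 144*√(10 + 2*√3) ≈ 528.39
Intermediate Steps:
D(T) = √(6 + T)
z = 10 (z = 5*2 = 10)
q(Q) = √(10 + Q) (q(Q) = √(Q + 10) = √(10 + Q))
q(D(6))*t(13, 12) = √(10 + √(6 + 6))*(-1 + 13)² = √(10 + √12)*12² = √(10 + 2*√3)*144 = 144*√(10 + 2*√3)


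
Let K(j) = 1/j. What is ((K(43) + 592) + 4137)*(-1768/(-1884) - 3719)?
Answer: -356104441036/20253 ≈ -1.7583e+7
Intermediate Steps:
((K(43) + 592) + 4137)*(-1768/(-1884) - 3719) = ((1/43 + 592) + 4137)*(-1768/(-1884) - 3719) = ((1/43 + 592) + 4137)*(-1768*(-1/1884) - 3719) = (25457/43 + 4137)*(442/471 - 3719) = (203348/43)*(-1751207/471) = -356104441036/20253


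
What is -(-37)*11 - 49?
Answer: 358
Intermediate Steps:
-(-37)*11 - 49 = -37*(-11) - 49 = 407 - 49 = 358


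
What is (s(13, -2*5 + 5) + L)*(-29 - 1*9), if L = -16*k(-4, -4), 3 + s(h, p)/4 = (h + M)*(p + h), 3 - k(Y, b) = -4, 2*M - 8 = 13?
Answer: -23864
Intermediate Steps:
M = 21/2 (M = 4 + (½)*13 = 4 + 13/2 = 21/2 ≈ 10.500)
k(Y, b) = 7 (k(Y, b) = 3 - 1*(-4) = 3 + 4 = 7)
s(h, p) = -12 + 4*(21/2 + h)*(h + p) (s(h, p) = -12 + 4*((h + 21/2)*(p + h)) = -12 + 4*((21/2 + h)*(h + p)) = -12 + 4*(21/2 + h)*(h + p))
L = -112 (L = -16*7 = -112)
(s(13, -2*5 + 5) + L)*(-29 - 1*9) = ((-12 + 4*13² + 42*13 + 42*(-2*5 + 5) + 4*13*(-2*5 + 5)) - 112)*(-29 - 1*9) = ((-12 + 4*169 + 546 + 42*(-10 + 5) + 4*13*(-10 + 5)) - 112)*(-29 - 9) = ((-12 + 676 + 546 + 42*(-5) + 4*13*(-5)) - 112)*(-38) = ((-12 + 676 + 546 - 210 - 260) - 112)*(-38) = (740 - 112)*(-38) = 628*(-38) = -23864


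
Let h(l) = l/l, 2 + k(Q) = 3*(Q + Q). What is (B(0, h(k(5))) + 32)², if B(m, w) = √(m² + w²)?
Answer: 1089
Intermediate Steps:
k(Q) = -2 + 6*Q (k(Q) = -2 + 3*(Q + Q) = -2 + 3*(2*Q) = -2 + 6*Q)
h(l) = 1
(B(0, h(k(5))) + 32)² = (√(0² + 1²) + 32)² = (√(0 + 1) + 32)² = (√1 + 32)² = (1 + 32)² = 33² = 1089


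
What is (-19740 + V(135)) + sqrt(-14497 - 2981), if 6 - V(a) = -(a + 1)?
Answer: -19598 + 3*I*sqrt(1942) ≈ -19598.0 + 132.2*I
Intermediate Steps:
V(a) = 7 + a (V(a) = 6 - (-1)*(a + 1) = 6 - (-1)*(1 + a) = 6 - (-1 - a) = 6 + (1 + a) = 7 + a)
(-19740 + V(135)) + sqrt(-14497 - 2981) = (-19740 + (7 + 135)) + sqrt(-14497 - 2981) = (-19740 + 142) + sqrt(-17478) = -19598 + 3*I*sqrt(1942)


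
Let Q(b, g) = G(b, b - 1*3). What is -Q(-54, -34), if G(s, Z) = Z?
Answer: 57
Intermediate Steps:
Q(b, g) = -3 + b (Q(b, g) = b - 1*3 = b - 3 = -3 + b)
-Q(-54, -34) = -(-3 - 54) = -1*(-57) = 57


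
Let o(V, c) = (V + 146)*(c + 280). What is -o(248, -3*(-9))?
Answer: -120958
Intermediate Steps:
o(V, c) = (146 + V)*(280 + c)
-o(248, -3*(-9)) = -(40880 + 146*(-3*(-9)) + 280*248 + 248*(-3*(-9))) = -(40880 + 146*27 + 69440 + 248*27) = -(40880 + 3942 + 69440 + 6696) = -1*120958 = -120958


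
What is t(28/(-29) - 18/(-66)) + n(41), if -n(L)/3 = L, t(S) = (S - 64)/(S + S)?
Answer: -33729/442 ≈ -76.310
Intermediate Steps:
t(S) = (-64 + S)/(2*S) (t(S) = (-64 + S)/((2*S)) = (-64 + S)*(1/(2*S)) = (-64 + S)/(2*S))
n(L) = -3*L
t(28/(-29) - 18/(-66)) + n(41) = (-64 + (28/(-29) - 18/(-66)))/(2*(28/(-29) - 18/(-66))) - 3*41 = (-64 + (28*(-1/29) - 18*(-1/66)))/(2*(28*(-1/29) - 18*(-1/66))) - 123 = (-64 + (-28/29 + 3/11))/(2*(-28/29 + 3/11)) - 123 = (-64 - 221/319)/(2*(-221/319)) - 123 = (½)*(-319/221)*(-20637/319) - 123 = 20637/442 - 123 = -33729/442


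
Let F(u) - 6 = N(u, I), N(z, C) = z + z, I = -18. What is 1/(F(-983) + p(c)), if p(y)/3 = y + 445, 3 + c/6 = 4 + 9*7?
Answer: 1/527 ≈ 0.0018975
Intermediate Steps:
c = 384 (c = -18 + 6*(4 + 9*7) = -18 + 6*(4 + 63) = -18 + 6*67 = -18 + 402 = 384)
p(y) = 1335 + 3*y (p(y) = 3*(y + 445) = 3*(445 + y) = 1335 + 3*y)
N(z, C) = 2*z
F(u) = 6 + 2*u
1/(F(-983) + p(c)) = 1/((6 + 2*(-983)) + (1335 + 3*384)) = 1/((6 - 1966) + (1335 + 1152)) = 1/(-1960 + 2487) = 1/527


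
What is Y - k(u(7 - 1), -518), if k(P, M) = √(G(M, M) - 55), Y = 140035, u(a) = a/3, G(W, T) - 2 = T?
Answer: 140035 - I*√571 ≈ 1.4004e+5 - 23.896*I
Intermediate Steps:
G(W, T) = 2 + T
u(a) = a/3 (u(a) = a*(⅓) = a/3)
k(P, M) = √(-53 + M) (k(P, M) = √((2 + M) - 55) = √(-53 + M))
Y - k(u(7 - 1), -518) = 140035 - √(-53 - 518) = 140035 - √(-571) = 140035 - I*√571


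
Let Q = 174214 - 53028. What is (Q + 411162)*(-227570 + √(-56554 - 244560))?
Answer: -121146434360 + 532348*I*√301114 ≈ -1.2115e+11 + 2.9212e+8*I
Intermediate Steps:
Q = 121186
(Q + 411162)*(-227570 + √(-56554 - 244560)) = (121186 + 411162)*(-227570 + √(-56554 - 244560)) = 532348*(-227570 + √(-301114)) = 532348*(-227570 + I*√301114) = -121146434360 + 532348*I*√301114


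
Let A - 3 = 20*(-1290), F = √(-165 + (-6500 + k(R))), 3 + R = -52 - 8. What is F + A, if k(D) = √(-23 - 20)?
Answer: -25797 + √(-6665 + I*√43) ≈ -25797.0 + 81.639*I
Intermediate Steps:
R = -63 (R = -3 + (-52 - 8) = -3 - 60 = -63)
k(D) = I*√43 (k(D) = √(-43) = I*√43)
F = √(-6665 + I*√43) (F = √(-165 + (-6500 + I*√43)) = √(-6665 + I*√43) ≈ 0.0402 + 81.639*I)
A = -25797 (A = 3 + 20*(-1290) = 3 - 25800 = -25797)
F + A = √(-6665 + I*√43) - 25797 = -25797 + √(-6665 + I*√43)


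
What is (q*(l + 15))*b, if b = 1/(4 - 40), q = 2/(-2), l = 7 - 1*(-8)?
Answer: 5/6 ≈ 0.83333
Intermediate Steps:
l = 15 (l = 7 + 8 = 15)
q = -1 (q = 2*(-1/2) = -1)
b = -1/36 (b = 1/(-36) = -1/36 ≈ -0.027778)
(q*(l + 15))*b = -(15 + 15)*(-1/36) = -1*30*(-1/36) = -30*(-1/36) = 5/6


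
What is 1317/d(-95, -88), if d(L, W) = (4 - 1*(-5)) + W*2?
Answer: -1317/167 ≈ -7.8862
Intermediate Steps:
d(L, W) = 9 + 2*W (d(L, W) = (4 + 5) + 2*W = 9 + 2*W)
1317/d(-95, -88) = 1317/(9 + 2*(-88)) = 1317/(9 - 176) = 1317/(-167) = 1317*(-1/167) = -1317/167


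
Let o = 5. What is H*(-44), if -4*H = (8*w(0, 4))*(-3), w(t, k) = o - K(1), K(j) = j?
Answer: -1056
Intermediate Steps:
w(t, k) = 4 (w(t, k) = 5 - 1*1 = 5 - 1 = 4)
H = 24 (H = -8*4*(-3)/4 = -8*(-3) = -¼*(-96) = 24)
H*(-44) = 24*(-44) = -1056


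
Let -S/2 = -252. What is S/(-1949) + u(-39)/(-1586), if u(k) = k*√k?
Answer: -504/1949 + 3*I*√39/122 ≈ -0.25859 + 0.15357*I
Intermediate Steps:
S = 504 (S = -2*(-252) = 504)
u(k) = k^(3/2)
S/(-1949) + u(-39)/(-1586) = 504/(-1949) + (-39)^(3/2)/(-1586) = 504*(-1/1949) - 39*I*√39*(-1/1586) = -504/1949 + 3*I*√39/122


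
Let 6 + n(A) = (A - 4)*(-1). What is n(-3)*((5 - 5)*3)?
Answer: 0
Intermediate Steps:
n(A) = -2 - A (n(A) = -6 + (A - 4)*(-1) = -6 + (-4 + A)*(-1) = -6 + (4 - A) = -2 - A)
n(-3)*((5 - 5)*3) = (-2 - 1*(-3))*((5 - 5)*3) = (-2 + 3)*(0*3) = 1*0 = 0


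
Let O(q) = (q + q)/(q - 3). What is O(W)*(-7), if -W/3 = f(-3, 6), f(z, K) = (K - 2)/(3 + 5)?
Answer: -14/3 ≈ -4.6667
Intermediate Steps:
f(z, K) = -¼ + K/8 (f(z, K) = (-2 + K)/8 = (-2 + K)*(⅛) = -¼ + K/8)
W = -3/2 (W = -3*(-¼ + (⅛)*6) = -3*(-¼ + ¾) = -3*½ = -3/2 ≈ -1.5000)
O(q) = 2*q/(-3 + q) (O(q) = (2*q)/(-3 + q) = 2*q/(-3 + q))
O(W)*(-7) = (2*(-3/2)/(-3 - 3/2))*(-7) = (2*(-3/2)/(-9/2))*(-7) = (2*(-3/2)*(-2/9))*(-7) = (⅔)*(-7) = -14/3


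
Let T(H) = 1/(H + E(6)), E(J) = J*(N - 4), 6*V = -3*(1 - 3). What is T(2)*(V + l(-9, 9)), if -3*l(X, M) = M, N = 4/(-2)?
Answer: 1/17 ≈ 0.058824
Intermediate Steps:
V = 1 (V = (-3*(1 - 3))/6 = (-3*(-2))/6 = (⅙)*6 = 1)
N = -2 (N = 4*(-½) = -2)
l(X, M) = -M/3
E(J) = -6*J (E(J) = J*(-2 - 4) = J*(-6) = -6*J)
T(H) = 1/(-36 + H) (T(H) = 1/(H - 6*6) = 1/(H - 36) = 1/(-36 + H))
T(2)*(V + l(-9, 9)) = (1 - ⅓*9)/(-36 + 2) = (1 - 3)/(-34) = -1/34*(-2) = 1/17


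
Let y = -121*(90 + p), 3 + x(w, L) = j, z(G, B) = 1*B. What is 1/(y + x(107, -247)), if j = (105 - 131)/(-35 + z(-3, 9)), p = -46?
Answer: -1/5326 ≈ -0.00018776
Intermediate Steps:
z(G, B) = B
j = 1 (j = (105 - 131)/(-35 + 9) = -26/(-26) = -26*(-1/26) = 1)
x(w, L) = -2 (x(w, L) = -3 + 1 = -2)
y = -5324 (y = -121*(90 - 46) = -121*44 = -5324)
1/(y + x(107, -247)) = 1/(-5324 - 2) = 1/(-5326) = -1/5326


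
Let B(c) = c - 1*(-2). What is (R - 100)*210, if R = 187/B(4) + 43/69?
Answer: -329455/23 ≈ -14324.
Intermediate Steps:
B(c) = 2 + c (B(c) = c + 2 = 2 + c)
R = 4387/138 (R = 187/(2 + 4) + 43/69 = 187/6 + 43*(1/69) = 187*(⅙) + 43/69 = 187/6 + 43/69 = 4387/138 ≈ 31.790)
(R - 100)*210 = (4387/138 - 100)*210 = -9413/138*210 = -329455/23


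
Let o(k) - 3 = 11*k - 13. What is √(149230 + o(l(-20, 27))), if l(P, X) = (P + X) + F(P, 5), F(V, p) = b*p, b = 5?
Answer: 2*√37393 ≈ 386.75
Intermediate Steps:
F(V, p) = 5*p
l(P, X) = 25 + P + X (l(P, X) = (P + X) + 5*5 = (P + X) + 25 = 25 + P + X)
o(k) = -10 + 11*k (o(k) = 3 + (11*k - 13) = 3 + (-13 + 11*k) = -10 + 11*k)
√(149230 + o(l(-20, 27))) = √(149230 + (-10 + 11*(25 - 20 + 27))) = √(149230 + (-10 + 11*32)) = √(149230 + (-10 + 352)) = √(149230 + 342) = √149572 = 2*√37393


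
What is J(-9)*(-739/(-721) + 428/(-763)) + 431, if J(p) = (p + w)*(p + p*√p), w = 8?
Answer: 34200062/78589 + 984609*I/78589 ≈ 435.18 + 12.529*I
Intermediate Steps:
J(p) = (8 + p)*(p + p^(3/2)) (J(p) = (p + 8)*(p + p*√p) = (8 + p)*(p + p^(3/2)))
J(-9)*(-739/(-721) + 428/(-763)) + 431 = ((-9)² + (-9)^(5/2) + 8*(-9) + 8*(-9)^(3/2))*(-739/(-721) + 428/(-763)) + 431 = (81 + 243*I - 72 + 8*(-27*I))*(-739*(-1/721) + 428*(-1/763)) + 431 = (81 + 243*I - 72 - 216*I)*(739/721 - 428/763) + 431 = (9 + 27*I)*(36467/78589) + 431 = (328203/78589 + 984609*I/78589) + 431 = 34200062/78589 + 984609*I/78589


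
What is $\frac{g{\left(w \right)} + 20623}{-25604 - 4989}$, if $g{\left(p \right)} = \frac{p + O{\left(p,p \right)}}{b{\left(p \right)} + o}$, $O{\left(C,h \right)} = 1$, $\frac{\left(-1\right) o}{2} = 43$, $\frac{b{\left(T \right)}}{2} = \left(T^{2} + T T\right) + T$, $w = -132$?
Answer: $- \frac{1430122427}{2121502178} \approx -0.67411$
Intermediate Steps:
$b{\left(T \right)} = 2 T + 4 T^{2}$ ($b{\left(T \right)} = 2 \left(\left(T^{2} + T T\right) + T\right) = 2 \left(\left(T^{2} + T^{2}\right) + T\right) = 2 \left(2 T^{2} + T\right) = 2 \left(T + 2 T^{2}\right) = 2 T + 4 T^{2}$)
$o = -86$ ($o = \left(-2\right) 43 = -86$)
$g{\left(p \right)} = \frac{1 + p}{-86 + 2 p \left(1 + 2 p\right)}$ ($g{\left(p \right)} = \frac{p + 1}{2 p \left(1 + 2 p\right) - 86} = \frac{1 + p}{-86 + 2 p \left(1 + 2 p\right)}$)
$\frac{g{\left(w \right)} + 20623}{-25604 - 4989} = \frac{\frac{1 - 132}{2 \left(-43 - 132 \left(1 + 2 \left(-132\right)\right)\right)} + 20623}{-25604 - 4989} = \frac{\frac{1}{2} \frac{1}{-43 - 132 \left(1 - 264\right)} \left(-131\right) + 20623}{-30593} = \left(\frac{1}{2} \frac{1}{-43 - -34716} \left(-131\right) + 20623\right) \left(- \frac{1}{30593}\right) = \left(\frac{1}{2} \frac{1}{-43 + 34716} \left(-131\right) + 20623\right) \left(- \frac{1}{30593}\right) = \left(\frac{1}{2} \cdot \frac{1}{34673} \left(-131\right) + 20623\right) \left(- \frac{1}{30593}\right) = \left(- \frac{131}{69346} + 20623\right) \left(- \frac{1}{30593}\right) = \frac{1430122427}{69346} \left(- \frac{1}{30593}\right) = - \frac{1430122427}{2121502178}$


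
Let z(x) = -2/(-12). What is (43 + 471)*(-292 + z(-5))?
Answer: -450007/3 ≈ -1.5000e+5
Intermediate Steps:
z(x) = 1/6 (z(x) = -2*(-1/12) = 1/6)
(43 + 471)*(-292 + z(-5)) = (43 + 471)*(-292 + 1/6) = 514*(-1751/6) = -450007/3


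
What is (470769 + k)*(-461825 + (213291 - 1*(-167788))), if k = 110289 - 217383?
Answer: -29365301550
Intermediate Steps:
k = -107094
(470769 + k)*(-461825 + (213291 - 1*(-167788))) = (470769 - 107094)*(-461825 + (213291 - 1*(-167788))) = 363675*(-461825 + (213291 + 167788)) = 363675*(-461825 + 381079) = 363675*(-80746) = -29365301550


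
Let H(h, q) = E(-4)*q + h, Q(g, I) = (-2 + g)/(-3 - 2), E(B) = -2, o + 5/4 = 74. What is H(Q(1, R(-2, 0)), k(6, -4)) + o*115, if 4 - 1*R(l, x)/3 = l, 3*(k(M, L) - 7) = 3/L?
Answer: 167059/20 ≈ 8353.0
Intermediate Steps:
k(M, L) = 7 + 1/L (k(M, L) = 7 + (3/L)/3 = 7 + 1/L)
o = 291/4 (o = -5/4 + 74 = 291/4 ≈ 72.750)
R(l, x) = 12 - 3*l
Q(g, I) = ⅖ - g/5 (Q(g, I) = (-2 + g)/(-5) = (-2 + g)*(-⅕) = ⅖ - g/5)
H(h, q) = h - 2*q (H(h, q) = -2*q + h = h - 2*q)
H(Q(1, R(-2, 0)), k(6, -4)) + o*115 = ((⅖ - ⅕*1) - 2*(7 + 1/(-4))) + (291/4)*115 = ((⅖ - ⅕) - 2*(7 - ¼)) + 33465/4 = (⅕ - 2*27/4) + 33465/4 = (⅕ - 27/2) + 33465/4 = -133/10 + 33465/4 = 167059/20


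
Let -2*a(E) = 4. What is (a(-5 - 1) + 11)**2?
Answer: 81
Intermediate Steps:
a(E) = -2 (a(E) = -1/2*4 = -2)
(a(-5 - 1) + 11)**2 = (-2 + 11)**2 = 9**2 = 81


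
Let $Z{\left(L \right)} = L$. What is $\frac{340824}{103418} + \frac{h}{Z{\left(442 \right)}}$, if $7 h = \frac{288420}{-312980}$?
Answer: $\frac{168372725367}{51094830046} \approx 3.2953$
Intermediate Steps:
$h = - \frac{14421}{109543}$ ($h = \frac{288420 \frac{1}{-312980}}{7} = \frac{288420 \left(- \frac{1}{312980}\right)}{7} = \frac{1}{7} \left(- \frac{14421}{15649}\right) = - \frac{14421}{109543} \approx -0.13165$)
$\frac{340824}{103418} + \frac{h}{Z{\left(442 \right)}} = \frac{340824}{103418} - \frac{14421}{109543 \cdot 442} = 340824 \cdot \frac{1}{103418} - \frac{14421}{48418006} = \frac{170412}{51709} - \frac{14421}{48418006} = \frac{168372725367}{51094830046}$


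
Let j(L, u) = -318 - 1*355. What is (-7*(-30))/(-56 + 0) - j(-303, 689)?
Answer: 2677/4 ≈ 669.25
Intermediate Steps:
j(L, u) = -673 (j(L, u) = -318 - 355 = -673)
(-7*(-30))/(-56 + 0) - j(-303, 689) = (-7*(-30))/(-56 + 0) - 1*(-673) = 210/(-56) + 673 = 210*(-1/56) + 673 = -15/4 + 673 = 2677/4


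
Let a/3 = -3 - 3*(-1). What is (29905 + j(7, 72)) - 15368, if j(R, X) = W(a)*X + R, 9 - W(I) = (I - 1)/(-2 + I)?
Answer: 15156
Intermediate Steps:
a = 0 (a = 3*(-3 - 3*(-1)) = 3*(-3 + 3) = 3*0 = 0)
W(I) = 9 - (-1 + I)/(-2 + I) (W(I) = 9 - (I - 1)/(-2 + I) = 9 - (-1 + I)/(-2 + I))
j(R, X) = R + 17*X/2 (j(R, X) = ((-17 + 8*0)/(-2 + 0))*X + R = ((-17 + 0)/(-2))*X + R = (-1/2*(-17))*X + R = 17*X/2 + R = R + 17*X/2)
(29905 + j(7, 72)) - 15368 = (29905 + (7 + (17/2)*72)) - 15368 = (29905 + (7 + 612)) - 15368 = (29905 + 619) - 15368 = 30524 - 15368 = 15156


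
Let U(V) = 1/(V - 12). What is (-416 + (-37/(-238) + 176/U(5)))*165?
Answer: -64710855/238 ≈ -2.7189e+5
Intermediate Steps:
U(V) = 1/(-12 + V)
(-416 + (-37/(-238) + 176/U(5)))*165 = (-416 + (-37/(-238) + 176/(1/(-12 + 5))))*165 = (-416 + (-37*(-1/238) + 176/(1/(-7))))*165 = (-416 + (37/238 + 176/(-⅐)))*165 = (-416 + (37/238 + 176*(-7)))*165 = (-416 + (37/238 - 1232))*165 = (-416 - 293179/238)*165 = -392187/238*165 = -64710855/238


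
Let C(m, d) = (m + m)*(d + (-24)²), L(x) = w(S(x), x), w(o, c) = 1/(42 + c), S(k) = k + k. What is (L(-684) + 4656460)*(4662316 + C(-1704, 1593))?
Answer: -4080051511022942/321 ≈ -1.2710e+13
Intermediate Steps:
S(k) = 2*k
L(x) = 1/(42 + x)
C(m, d) = 2*m*(576 + d) (C(m, d) = (2*m)*(d + 576) = (2*m)*(576 + d) = 2*m*(576 + d))
(L(-684) + 4656460)*(4662316 + C(-1704, 1593)) = (1/(42 - 684) + 4656460)*(4662316 + 2*(-1704)*(576 + 1593)) = (1/(-642) + 4656460)*(4662316 + 2*(-1704)*2169) = (-1/642 + 4656460)*(4662316 - 7391952) = (2989447319/642)*(-2729636) = -4080051511022942/321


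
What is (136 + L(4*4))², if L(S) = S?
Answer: 23104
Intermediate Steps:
(136 + L(4*4))² = (136 + 4*4)² = (136 + 16)² = 152² = 23104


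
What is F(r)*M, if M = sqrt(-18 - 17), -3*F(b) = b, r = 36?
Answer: -12*I*sqrt(35) ≈ -70.993*I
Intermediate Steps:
F(b) = -b/3
M = I*sqrt(35) (M = sqrt(-35) = I*sqrt(35) ≈ 5.9161*I)
F(r)*M = (-1/3*36)*(I*sqrt(35)) = -12*I*sqrt(35)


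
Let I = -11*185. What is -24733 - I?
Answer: -22698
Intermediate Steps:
I = -2035
-24733 - I = -24733 - 1*(-2035) = -24733 + 2035 = -22698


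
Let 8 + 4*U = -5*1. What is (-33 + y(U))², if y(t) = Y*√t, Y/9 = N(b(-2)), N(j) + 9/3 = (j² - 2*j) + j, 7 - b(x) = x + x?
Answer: -12051441/4 - 31779*I*√13 ≈ -3.0129e+6 - 1.1458e+5*I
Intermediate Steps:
b(x) = 7 - 2*x (b(x) = 7 - (x + x) = 7 - 2*x)
N(j) = -3 + j² - j (N(j) = -3 + ((j² - 2*j) + j) = -3 + (j² - j) = -3 + j² - j)
U = -13/4 (U = -2 + (-5*1)/4 = -2 + (¼)*(-5) = -2 - 5/4 = -13/4 ≈ -3.2500)
Y = 963 (Y = 9*(-3 + (7 - 2*(-2))² - (7 - 2*(-2))) = 9*(-3 + (7 + 4)² - (7 + 4)) = 9*(-3 + 11² - 1*11) = 9*(-3 + 121 - 11) = 9*107 = 963)
y(t) = 963*√t
(-33 + y(U))² = (-33 + 963*√(-13/4))² = (-33 + 963*(I*√13/2))² = (-33 + 963*I*√13/2)²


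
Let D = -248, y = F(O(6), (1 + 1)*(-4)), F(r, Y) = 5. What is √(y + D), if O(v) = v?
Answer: 9*I*√3 ≈ 15.588*I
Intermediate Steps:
y = 5
√(y + D) = √(5 - 248) = √(-243) = 9*I*√3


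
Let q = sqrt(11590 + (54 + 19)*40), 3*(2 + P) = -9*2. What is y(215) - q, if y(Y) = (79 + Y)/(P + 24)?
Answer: 147/8 - sqrt(14510) ≈ -102.08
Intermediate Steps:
P = -8 (P = -2 + (-9*2)/3 = -2 + (1/3)*(-18) = -2 - 6 = -8)
q = sqrt(14510) (q = sqrt(11590 + 73*40) = sqrt(11590 + 2920) = sqrt(14510) ≈ 120.46)
y(Y) = 79/16 + Y/16 (y(Y) = (79 + Y)/(-8 + 24) = (79 + Y)/16 = (79 + Y)*(1/16) = 79/16 + Y/16)
y(215) - q = (79/16 + (1/16)*215) - sqrt(14510) = (79/16 + 215/16) - sqrt(14510) = 147/8 - sqrt(14510)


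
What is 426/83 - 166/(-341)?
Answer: 159044/28303 ≈ 5.6193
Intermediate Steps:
426/83 - 166/(-341) = 426*(1/83) - 166*(-1/341) = 426/83 + 166/341 = 159044/28303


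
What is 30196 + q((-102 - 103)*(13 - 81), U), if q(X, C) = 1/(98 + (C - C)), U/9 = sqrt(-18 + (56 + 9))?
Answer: 2959209/98 ≈ 30196.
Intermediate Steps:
U = 9*sqrt(47) (U = 9*sqrt(-18 + (56 + 9)) = 9*sqrt(-18 + 65) = 9*sqrt(47) ≈ 61.701)
q(X, C) = 1/98 (q(X, C) = 1/(98 + 0) = 1/98)
30196 + q((-102 - 103)*(13 - 81), U) = 30196 + 1/98 = 2959209/98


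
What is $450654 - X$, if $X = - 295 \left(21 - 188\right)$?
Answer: $401389$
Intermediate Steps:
$X = 49265$ ($X = \left(-295\right) \left(-167\right) = 49265$)
$450654 - X = 450654 - 49265 = 401389$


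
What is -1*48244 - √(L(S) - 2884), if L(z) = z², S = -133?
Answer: -48244 - 3*√1645 ≈ -48366.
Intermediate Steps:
-1*48244 - √(L(S) - 2884) = -1*48244 - √((-133)² - 2884) = -48244 - √(17689 - 2884) = -48244 - √14805 = -48244 - 3*√1645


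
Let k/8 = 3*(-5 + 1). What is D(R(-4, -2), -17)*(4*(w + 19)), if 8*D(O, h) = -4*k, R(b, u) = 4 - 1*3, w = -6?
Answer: 2496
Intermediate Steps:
k = -96 (k = 8*(3*(-5 + 1)) = 8*(3*(-4)) = 8*(-12) = -96)
R(b, u) = 1 (R(b, u) = 4 - 3 = 1)
D(O, h) = 48 (D(O, h) = (-4*(-96))/8 = (⅛)*384 = 48)
D(R(-4, -2), -17)*(4*(w + 19)) = 48*(4*(-6 + 19)) = 48*(4*13) = 48*52 = 2496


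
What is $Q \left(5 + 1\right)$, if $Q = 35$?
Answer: $210$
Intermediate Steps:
$Q \left(5 + 1\right) = 35 \left(5 + 1\right) = 35 \cdot 6 = 210$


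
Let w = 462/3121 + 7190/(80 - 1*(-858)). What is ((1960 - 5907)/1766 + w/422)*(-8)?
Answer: 4835745874696/272715467437 ≈ 17.732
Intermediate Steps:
w = 11436673/1463749 (w = 462*(1/3121) + 7190/(80 + 858) = 462/3121 + 7190/938 = 462/3121 + 7190*(1/938) = 462/3121 + 3595/469 = 11436673/1463749 ≈ 7.8133)
((1960 - 5907)/1766 + w/422)*(-8) = ((1960 - 5907)/1766 + (11436673/1463749)/422)*(-8) = (-3947*1/1766 + (11436673/1463749)*(1/422))*(-8) = (-3947/1766 + 11436673/617702078)*(-8) = -604468234337/272715467437*(-8) = 4835745874696/272715467437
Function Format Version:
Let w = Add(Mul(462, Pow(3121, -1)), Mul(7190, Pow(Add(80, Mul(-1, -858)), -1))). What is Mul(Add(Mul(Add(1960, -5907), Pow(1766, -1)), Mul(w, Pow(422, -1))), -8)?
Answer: Rational(4835745874696, 272715467437) ≈ 17.732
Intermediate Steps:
w = Rational(11436673, 1463749) (w = Add(Mul(462, Rational(1, 3121)), Mul(7190, Pow(Add(80, 858), -1))) = Add(Rational(462, 3121), Mul(7190, Pow(938, -1))) = Add(Rational(462, 3121), Mul(7190, Rational(1, 938))) = Add(Rational(462, 3121), Rational(3595, 469)) = Rational(11436673, 1463749) ≈ 7.8133)
Mul(Add(Mul(Add(1960, -5907), Pow(1766, -1)), Mul(w, Pow(422, -1))), -8) = Mul(Add(Mul(Add(1960, -5907), Pow(1766, -1)), Mul(Rational(11436673, 1463749), Pow(422, -1))), -8) = Mul(Add(Mul(-3947, Rational(1, 1766)), Mul(Rational(11436673, 1463749), Rational(1, 422))), -8) = Mul(Add(Rational(-3947, 1766), Rational(11436673, 617702078)), -8) = Mul(Rational(-604468234337, 272715467437), -8) = Rational(4835745874696, 272715467437)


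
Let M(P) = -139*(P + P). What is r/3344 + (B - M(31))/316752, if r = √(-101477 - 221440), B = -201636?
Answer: -96509/158376 + I*√322917/3344 ≈ -0.60937 + 0.16993*I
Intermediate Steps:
M(P) = -278*P
r = I*√322917 (r = √(-322917) = I*√322917 ≈ 568.26*I)
r/3344 + (B - M(31))/316752 = (I*√322917)/3344 + (-201636 - (-278)*31)/316752 = (I*√322917)*(1/3344) + (-201636 - 1*(-8618))*(1/316752) = I*√322917/3344 + (-201636 + 8618)*(1/316752) = I*√322917/3344 - 193018*1/316752 = I*√322917/3344 - 96509/158376 = -96509/158376 + I*√322917/3344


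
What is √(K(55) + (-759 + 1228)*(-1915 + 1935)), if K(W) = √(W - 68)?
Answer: √(9380 + I*√13) ≈ 96.85 + 0.0186*I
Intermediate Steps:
K(W) = √(-68 + W)
√(K(55) + (-759 + 1228)*(-1915 + 1935)) = √(√(-68 + 55) + (-759 + 1228)*(-1915 + 1935)) = √(√(-13) + 469*20) = √(I*√13 + 9380) = √(9380 + I*√13)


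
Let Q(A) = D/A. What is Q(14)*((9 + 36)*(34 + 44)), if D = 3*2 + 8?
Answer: 3510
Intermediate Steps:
D = 14 (D = 6 + 8 = 14)
Q(A) = 14/A
Q(14)*((9 + 36)*(34 + 44)) = (14/14)*((9 + 36)*(34 + 44)) = (14*(1/14))*(45*78) = 1*3510 = 3510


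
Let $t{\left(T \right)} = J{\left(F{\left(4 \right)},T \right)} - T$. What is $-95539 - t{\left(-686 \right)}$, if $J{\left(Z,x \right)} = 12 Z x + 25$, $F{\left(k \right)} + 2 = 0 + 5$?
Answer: $-71554$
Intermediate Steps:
$F{\left(k \right)} = 3$ ($F{\left(k \right)} = -2 + \left(0 + 5\right) = -2 + 5 = 3$)
$J{\left(Z,x \right)} = 25 + 12 Z x$ ($J{\left(Z,x \right)} = 12 Z x + 25 = 25 + 12 Z x$)
$t{\left(T \right)} = 25 + 35 T$ ($t{\left(T \right)} = \left(25 + 12 \cdot 3 T\right) - T = \left(25 + 36 T\right) - T = 25 + 35 T$)
$-95539 - t{\left(-686 \right)} = -95539 - \left(25 + 35 \left(-686\right)\right) = -95539 - \left(25 - 24010\right) = -95539 - -23985 = -95539 + 23985 = -71554$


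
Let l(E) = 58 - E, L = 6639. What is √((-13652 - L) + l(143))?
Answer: 6*I*√566 ≈ 142.74*I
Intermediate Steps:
√((-13652 - L) + l(143)) = √((-13652 - 1*6639) + (58 - 1*143)) = √((-13652 - 6639) + (58 - 143)) = √(-20291 - 85) = √(-20376) = 6*I*√566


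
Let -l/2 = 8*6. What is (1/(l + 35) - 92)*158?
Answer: -886854/61 ≈ -14539.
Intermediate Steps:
l = -96 (l = -16*6 = -2*48 = -96)
(1/(l + 35) - 92)*158 = (1/(-96 + 35) - 92)*158 = (1/(-61) - 92)*158 = (-1/61 - 92)*158 = -5613/61*158 = -886854/61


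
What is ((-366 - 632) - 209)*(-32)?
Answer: 38624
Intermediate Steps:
((-366 - 632) - 209)*(-32) = (-998 - 209)*(-32) = -1207*(-32) = 38624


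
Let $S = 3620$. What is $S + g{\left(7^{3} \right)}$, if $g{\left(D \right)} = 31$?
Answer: $3651$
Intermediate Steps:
$S + g{\left(7^{3} \right)} = 3620 + 31 = 3651$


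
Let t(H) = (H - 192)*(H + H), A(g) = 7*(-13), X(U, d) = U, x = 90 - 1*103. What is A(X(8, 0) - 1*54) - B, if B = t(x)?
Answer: -5421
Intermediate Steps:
x = -13 (x = 90 - 103 = -13)
A(g) = -91
t(H) = 2*H*(-192 + H) (t(H) = (-192 + H)*(2*H) = 2*H*(-192 + H))
B = 5330 (B = 2*(-13)*(-192 - 13) = 2*(-13)*(-205) = 5330)
A(X(8, 0) - 1*54) - B = -91 - 1*5330 = -91 - 5330 = -5421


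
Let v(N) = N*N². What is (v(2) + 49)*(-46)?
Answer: -2622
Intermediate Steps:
v(N) = N³
(v(2) + 49)*(-46) = (2³ + 49)*(-46) = (8 + 49)*(-46) = 57*(-46) = -2622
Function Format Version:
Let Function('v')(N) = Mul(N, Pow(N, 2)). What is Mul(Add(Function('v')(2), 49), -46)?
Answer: -2622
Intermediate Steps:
Function('v')(N) = Pow(N, 3)
Mul(Add(Function('v')(2), 49), -46) = Mul(Add(Pow(2, 3), 49), -46) = Mul(Add(8, 49), -46) = Mul(57, -46) = -2622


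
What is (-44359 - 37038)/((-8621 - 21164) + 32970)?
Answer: -81397/3185 ≈ -25.556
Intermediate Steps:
(-44359 - 37038)/((-8621 - 21164) + 32970) = -81397/(-29785 + 32970) = -81397/3185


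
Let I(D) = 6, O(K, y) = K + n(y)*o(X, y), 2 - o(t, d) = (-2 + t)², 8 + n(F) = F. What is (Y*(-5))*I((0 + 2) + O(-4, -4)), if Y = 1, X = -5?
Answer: -30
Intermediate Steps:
n(F) = -8 + F
o(t, d) = 2 - (-2 + t)²
O(K, y) = 376 + K - 47*y (O(K, y) = K + (-8 + y)*(2 - (-2 - 5)²) = K + (-8 + y)*(2 - 1*(-7)²) = K + (-8 + y)*(2 - 1*49) = K + (-8 + y)*(2 - 49) = K + (-8 + y)*(-47) = K + (376 - 47*y) = 376 + K - 47*y)
(Y*(-5))*I((0 + 2) + O(-4, -4)) = (1*(-5))*6 = -5*6 = -30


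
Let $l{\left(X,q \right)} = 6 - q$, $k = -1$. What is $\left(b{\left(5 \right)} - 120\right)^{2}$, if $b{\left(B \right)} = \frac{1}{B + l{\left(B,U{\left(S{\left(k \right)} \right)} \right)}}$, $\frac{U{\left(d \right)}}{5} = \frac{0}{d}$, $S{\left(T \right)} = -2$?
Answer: $\frac{1739761}{121} \approx 14378.0$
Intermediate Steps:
$U{\left(d \right)} = 0$ ($U{\left(d \right)} = 5 \frac{0}{d} = 5 \cdot 0 = 0$)
$b{\left(B \right)} = \frac{1}{6 + B}$ ($b{\left(B \right)} = \frac{1}{B + \left(6 - 0\right)} = \frac{1}{B + \left(6 + 0\right)} = \frac{1}{B + 6} = \frac{1}{6 + B}$)
$\left(b{\left(5 \right)} - 120\right)^{2} = \left(\frac{1}{6 + 5} - 120\right)^{2} = \left(\frac{1}{11} - 120\right)^{2} = \left(- \frac{1319}{11}\right)^{2} = \frac{1739761}{121}$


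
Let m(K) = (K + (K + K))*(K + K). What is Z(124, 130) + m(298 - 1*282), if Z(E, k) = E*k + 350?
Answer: 18006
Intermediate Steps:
Z(E, k) = 350 + E*k
m(K) = 6*K**2 (m(K) = (K + 2*K)*(2*K) = (3*K)*(2*K) = 6*K**2)
Z(124, 130) + m(298 - 1*282) = (350 + 124*130) + 6*(298 - 1*282)**2 = (350 + 16120) + 6*(298 - 282)**2 = 16470 + 6*16**2 = 16470 + 6*256 = 16470 + 1536 = 18006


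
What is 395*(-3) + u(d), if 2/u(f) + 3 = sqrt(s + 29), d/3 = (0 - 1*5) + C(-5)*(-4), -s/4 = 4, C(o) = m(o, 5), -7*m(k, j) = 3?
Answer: -2367/2 + sqrt(13)/2 ≈ -1181.7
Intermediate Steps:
m(k, j) = -3/7 (m(k, j) = -1/7*3 = -3/7)
C(o) = -3/7
s = -16 (s = -4*4 = -16)
d = -69/7 (d = 3*((0 - 1*5) - 3/7*(-4)) = 3*((0 - 5) + 12/7) = 3*(-5 + 12/7) = 3*(-23/7) = -69/7 ≈ -9.8571)
u(f) = 2/(-3 + sqrt(13)) (u(f) = 2/(-3 + sqrt(-16 + 29)) = 2/(-3 + sqrt(13)))
395*(-3) + u(d) = 395*(-3) + (3/2 + sqrt(13)/2) = -1185 + (3/2 + sqrt(13)/2) = -2367/2 + sqrt(13)/2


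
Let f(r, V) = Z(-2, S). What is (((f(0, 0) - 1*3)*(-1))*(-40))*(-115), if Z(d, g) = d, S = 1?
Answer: 23000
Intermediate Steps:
f(r, V) = -2
(((f(0, 0) - 1*3)*(-1))*(-40))*(-115) = (((-2 - 1*3)*(-1))*(-40))*(-115) = (((-2 - 3)*(-1))*(-40))*(-115) = (-5*(-1)*(-40))*(-115) = (5*(-40))*(-115) = -200*(-115) = 23000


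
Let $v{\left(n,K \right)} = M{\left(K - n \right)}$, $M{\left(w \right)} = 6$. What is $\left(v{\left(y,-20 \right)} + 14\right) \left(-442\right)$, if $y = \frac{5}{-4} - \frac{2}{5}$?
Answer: $-8840$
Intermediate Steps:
$y = - \frac{33}{20}$ ($y = 5 \left(- \frac{1}{4}\right) - \frac{2}{5} = - \frac{5}{4} - \frac{2}{5} = - \frac{33}{20} \approx -1.65$)
$v{\left(n,K \right)} = 6$
$\left(v{\left(y,-20 \right)} + 14\right) \left(-442\right) = \left(6 + 14\right) \left(-442\right) = 20 \left(-442\right) = -8840$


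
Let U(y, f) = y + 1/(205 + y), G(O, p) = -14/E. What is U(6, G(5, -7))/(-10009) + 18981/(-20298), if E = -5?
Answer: -13370557495/14289108634 ≈ -0.93572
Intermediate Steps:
G(O, p) = 14/5 (G(O, p) = -14/(-5) = -14*(-⅕) = 14/5)
U(6, G(5, -7))/(-10009) + 18981/(-20298) = ((1 + 6² + 205*6)/(205 + 6))/(-10009) + 18981/(-20298) = ((1 + 36 + 1230)/211)*(-1/10009) + 18981*(-1/20298) = ((1/211)*1267)*(-1/10009) - 6327/6766 = (1267/211)*(-1/10009) - 6327/6766 = -1267/2111899 - 6327/6766 = -13370557495/14289108634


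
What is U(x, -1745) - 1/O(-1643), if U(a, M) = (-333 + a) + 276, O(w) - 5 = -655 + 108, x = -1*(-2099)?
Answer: 1106765/542 ≈ 2042.0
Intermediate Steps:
x = 2099
O(w) = -542 (O(w) = 5 + (-655 + 108) = 5 - 547 = -542)
U(a, M) = -57 + a
U(x, -1745) - 1/O(-1643) = (-57 + 2099) - 1/(-542) = 2042 - 1*(-1/542) = 2042 + 1/542 = 1106765/542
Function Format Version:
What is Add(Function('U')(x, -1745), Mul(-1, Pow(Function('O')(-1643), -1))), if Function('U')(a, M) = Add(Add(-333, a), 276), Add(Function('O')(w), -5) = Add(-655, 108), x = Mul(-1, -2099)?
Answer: Rational(1106765, 542) ≈ 2042.0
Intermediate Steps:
x = 2099
Function('O')(w) = -542 (Function('O')(w) = Add(5, Add(-655, 108)) = Add(5, -547) = -542)
Function('U')(a, M) = Add(-57, a)
Add(Function('U')(x, -1745), Mul(-1, Pow(Function('O')(-1643), -1))) = Add(Add(-57, 2099), Mul(-1, Pow(-542, -1))) = Add(2042, Mul(-1, Rational(-1, 542))) = Add(2042, Rational(1, 542)) = Rational(1106765, 542)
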